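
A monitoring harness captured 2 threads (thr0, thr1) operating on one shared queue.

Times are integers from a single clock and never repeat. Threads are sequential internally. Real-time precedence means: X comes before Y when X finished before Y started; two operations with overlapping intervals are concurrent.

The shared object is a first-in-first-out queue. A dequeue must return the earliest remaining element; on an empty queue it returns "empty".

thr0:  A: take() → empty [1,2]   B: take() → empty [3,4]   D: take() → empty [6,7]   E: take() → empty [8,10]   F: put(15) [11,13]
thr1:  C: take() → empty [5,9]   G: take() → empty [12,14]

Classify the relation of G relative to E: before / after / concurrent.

after

G spans [12,14], E spans [8,10]
resp(E)=10 < inv(G)=12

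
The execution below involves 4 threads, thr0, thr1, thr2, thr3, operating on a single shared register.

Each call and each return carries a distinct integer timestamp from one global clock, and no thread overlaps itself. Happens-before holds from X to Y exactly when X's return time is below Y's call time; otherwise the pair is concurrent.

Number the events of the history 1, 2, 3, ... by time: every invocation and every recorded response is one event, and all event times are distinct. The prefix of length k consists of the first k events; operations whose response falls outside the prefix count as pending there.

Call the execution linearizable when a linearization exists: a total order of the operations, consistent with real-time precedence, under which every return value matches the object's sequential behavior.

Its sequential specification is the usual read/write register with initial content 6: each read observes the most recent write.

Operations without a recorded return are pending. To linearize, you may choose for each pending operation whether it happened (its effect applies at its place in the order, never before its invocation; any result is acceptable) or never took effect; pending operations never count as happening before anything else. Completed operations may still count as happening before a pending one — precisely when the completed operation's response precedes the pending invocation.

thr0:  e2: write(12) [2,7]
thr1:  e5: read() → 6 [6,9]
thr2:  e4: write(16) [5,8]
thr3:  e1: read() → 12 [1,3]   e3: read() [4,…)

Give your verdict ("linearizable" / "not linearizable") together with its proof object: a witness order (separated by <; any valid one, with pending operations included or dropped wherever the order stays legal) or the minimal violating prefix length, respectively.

not linearizable — minimal violating prefix: 9 events

the violation lands at event 9, e5's response at time 9: events 1..8 linearize, events 1..9 do not
the 4 completed operations admit 8 real-time orders; each fails the register replay
including or dropping the 1 pending operation (e3) in any combination fails
sample order e1, e2, e4, e5 (pending dropped) stalls at step 1 — e1 read() → 12 has no legal effect
sample order e1, e2, e5, e4 (pending dropped) stalls at step 1 — e1 read() → 12 has no legal effect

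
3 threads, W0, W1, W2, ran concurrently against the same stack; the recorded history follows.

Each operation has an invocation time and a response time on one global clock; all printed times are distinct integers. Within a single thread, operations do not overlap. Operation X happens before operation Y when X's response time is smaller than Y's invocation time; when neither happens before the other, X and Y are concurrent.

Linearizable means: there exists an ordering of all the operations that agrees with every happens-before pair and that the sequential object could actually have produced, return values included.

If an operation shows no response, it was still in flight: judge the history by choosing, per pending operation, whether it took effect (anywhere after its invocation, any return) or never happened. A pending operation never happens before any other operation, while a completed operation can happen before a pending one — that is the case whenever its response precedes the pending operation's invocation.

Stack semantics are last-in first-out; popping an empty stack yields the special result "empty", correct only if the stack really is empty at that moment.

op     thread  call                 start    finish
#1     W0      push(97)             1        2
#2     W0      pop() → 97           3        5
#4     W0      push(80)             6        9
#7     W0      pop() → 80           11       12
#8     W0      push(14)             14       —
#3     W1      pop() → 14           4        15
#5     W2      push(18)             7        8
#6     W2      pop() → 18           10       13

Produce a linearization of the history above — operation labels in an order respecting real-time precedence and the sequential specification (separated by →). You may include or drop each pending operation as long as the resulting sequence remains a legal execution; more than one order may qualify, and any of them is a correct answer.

1. #1 push(97), leaving stack <97>
2. #2 pop() → 97, leaving stack <>
3. #4 push(80), leaving stack <80>
4. #5 push(18), leaving stack <80,18>
5. #6 pop() → 18, leaving stack <80>
6. #7 pop() → 80, leaving stack <>
7. #8 push(14) (pending, included), leaving stack <14>
8. #3 pop() → 14, leaving stack <>

#1 → #2 → #4 → #5 → #6 → #7 → #8 → #3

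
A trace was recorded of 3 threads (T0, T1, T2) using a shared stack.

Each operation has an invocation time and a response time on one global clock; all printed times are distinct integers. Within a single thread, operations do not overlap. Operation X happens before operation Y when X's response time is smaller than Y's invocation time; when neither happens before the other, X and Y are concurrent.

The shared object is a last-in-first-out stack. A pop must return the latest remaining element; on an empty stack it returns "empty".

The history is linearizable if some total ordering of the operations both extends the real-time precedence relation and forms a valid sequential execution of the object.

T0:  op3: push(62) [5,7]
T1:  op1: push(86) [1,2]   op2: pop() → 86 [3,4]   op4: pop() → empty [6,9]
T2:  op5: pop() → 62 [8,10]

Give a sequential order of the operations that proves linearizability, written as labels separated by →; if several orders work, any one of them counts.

op1 → op2 → op3 → op5 → op4

1. op1 push(86), leaving stack <86>
2. op2 pop() → 86, leaving stack <>
3. op3 push(62), leaving stack <62>
4. op5 pop() → 62, leaving stack <>
5. op4 pop() → empty, leaving stack <>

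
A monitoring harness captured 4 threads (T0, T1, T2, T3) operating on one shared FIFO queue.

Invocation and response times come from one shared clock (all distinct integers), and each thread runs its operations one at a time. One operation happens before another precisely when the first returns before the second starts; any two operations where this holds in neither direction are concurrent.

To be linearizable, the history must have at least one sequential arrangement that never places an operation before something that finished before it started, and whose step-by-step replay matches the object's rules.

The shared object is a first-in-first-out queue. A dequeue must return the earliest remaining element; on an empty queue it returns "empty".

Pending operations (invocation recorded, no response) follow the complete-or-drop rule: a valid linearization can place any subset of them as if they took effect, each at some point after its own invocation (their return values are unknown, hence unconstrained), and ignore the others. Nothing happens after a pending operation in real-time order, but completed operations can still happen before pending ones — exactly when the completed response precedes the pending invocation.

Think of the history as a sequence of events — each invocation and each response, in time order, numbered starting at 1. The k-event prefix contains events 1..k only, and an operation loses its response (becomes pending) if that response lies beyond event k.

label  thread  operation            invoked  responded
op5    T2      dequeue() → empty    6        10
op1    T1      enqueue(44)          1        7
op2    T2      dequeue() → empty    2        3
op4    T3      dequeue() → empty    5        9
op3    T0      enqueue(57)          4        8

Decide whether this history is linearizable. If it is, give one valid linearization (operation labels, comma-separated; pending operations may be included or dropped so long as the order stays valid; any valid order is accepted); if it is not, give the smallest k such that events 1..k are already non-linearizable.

1. op2 dequeue() → empty, leaving queue <>
2. op4 dequeue() → empty, leaving queue <>
3. op5 dequeue() → empty, leaving queue <>
4. op1 enqueue(44), leaving queue <44>
5. op3 enqueue(57), leaving queue <44,57>

linearizable — witness: op2, op4, op5, op1, op3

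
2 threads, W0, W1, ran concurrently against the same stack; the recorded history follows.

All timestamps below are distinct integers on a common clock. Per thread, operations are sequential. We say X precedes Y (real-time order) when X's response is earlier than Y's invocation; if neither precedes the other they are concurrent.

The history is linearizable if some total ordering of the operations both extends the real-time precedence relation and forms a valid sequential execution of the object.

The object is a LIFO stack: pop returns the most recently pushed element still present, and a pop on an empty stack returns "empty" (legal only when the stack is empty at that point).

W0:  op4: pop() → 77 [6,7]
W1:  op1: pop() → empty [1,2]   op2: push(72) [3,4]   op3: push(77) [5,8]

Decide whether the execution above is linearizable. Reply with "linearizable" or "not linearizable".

linearizable

a witness: op1, op2, op3, op4
1. op1 pop() → empty, leaving stack <>
2. op2 push(72), leaving stack <72>
3. op3 push(77), leaving stack <72,77>
4. op4 pop() → 77, leaving stack <72>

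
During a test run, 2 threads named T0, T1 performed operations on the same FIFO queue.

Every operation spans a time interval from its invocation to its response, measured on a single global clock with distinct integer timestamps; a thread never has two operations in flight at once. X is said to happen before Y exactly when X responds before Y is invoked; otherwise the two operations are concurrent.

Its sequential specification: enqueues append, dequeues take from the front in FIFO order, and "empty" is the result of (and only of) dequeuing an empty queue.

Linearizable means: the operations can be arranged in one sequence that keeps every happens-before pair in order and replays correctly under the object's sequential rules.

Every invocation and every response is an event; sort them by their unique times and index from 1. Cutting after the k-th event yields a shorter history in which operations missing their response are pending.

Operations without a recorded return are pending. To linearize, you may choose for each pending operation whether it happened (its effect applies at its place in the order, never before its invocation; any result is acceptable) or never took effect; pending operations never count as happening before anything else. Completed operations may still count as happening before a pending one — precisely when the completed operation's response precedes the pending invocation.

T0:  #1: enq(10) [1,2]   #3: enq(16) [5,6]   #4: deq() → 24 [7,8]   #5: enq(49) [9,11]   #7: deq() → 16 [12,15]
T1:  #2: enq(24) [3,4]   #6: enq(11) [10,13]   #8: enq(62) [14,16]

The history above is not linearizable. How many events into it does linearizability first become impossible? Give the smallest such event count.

8

one valid order for events 1..7 is #1, #2, #3:
step 1: #1 enq(10) — queue <10>
step 2: #2 enq(24) — queue <10,24>
step 3: #3 enq(16) — queue <10,24,16>
include event 8 — #4 responding at 8 — and every candidate order breaks
take #1, #2, #3, #4: step 4 already fails, because #4 deq() → 24 cannot occur there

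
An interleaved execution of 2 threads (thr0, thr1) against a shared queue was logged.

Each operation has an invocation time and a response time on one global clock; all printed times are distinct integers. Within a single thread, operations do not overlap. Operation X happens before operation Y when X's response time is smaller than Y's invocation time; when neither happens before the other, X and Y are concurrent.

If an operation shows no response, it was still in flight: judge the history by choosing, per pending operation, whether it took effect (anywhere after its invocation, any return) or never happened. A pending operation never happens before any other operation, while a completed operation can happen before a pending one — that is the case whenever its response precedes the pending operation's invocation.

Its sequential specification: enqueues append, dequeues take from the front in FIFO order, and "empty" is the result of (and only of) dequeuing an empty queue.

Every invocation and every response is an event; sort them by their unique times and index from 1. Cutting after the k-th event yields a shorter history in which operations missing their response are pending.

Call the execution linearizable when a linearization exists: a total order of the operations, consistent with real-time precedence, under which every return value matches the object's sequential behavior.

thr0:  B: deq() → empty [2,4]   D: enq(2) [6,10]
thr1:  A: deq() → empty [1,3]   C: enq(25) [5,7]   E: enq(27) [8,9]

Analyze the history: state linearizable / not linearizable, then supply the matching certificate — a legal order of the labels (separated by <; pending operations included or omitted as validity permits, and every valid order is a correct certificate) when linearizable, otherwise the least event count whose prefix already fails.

linearizable — witness: A < B < C < D < E

after step 1 (A deq() → empty): queue <>
after step 2 (B deq() → empty): queue <>
after step 3 (C enq(25)): queue <25>
after step 4 (D enq(2)): queue <25,2>
after step 5 (E enq(27)): queue <25,2,27>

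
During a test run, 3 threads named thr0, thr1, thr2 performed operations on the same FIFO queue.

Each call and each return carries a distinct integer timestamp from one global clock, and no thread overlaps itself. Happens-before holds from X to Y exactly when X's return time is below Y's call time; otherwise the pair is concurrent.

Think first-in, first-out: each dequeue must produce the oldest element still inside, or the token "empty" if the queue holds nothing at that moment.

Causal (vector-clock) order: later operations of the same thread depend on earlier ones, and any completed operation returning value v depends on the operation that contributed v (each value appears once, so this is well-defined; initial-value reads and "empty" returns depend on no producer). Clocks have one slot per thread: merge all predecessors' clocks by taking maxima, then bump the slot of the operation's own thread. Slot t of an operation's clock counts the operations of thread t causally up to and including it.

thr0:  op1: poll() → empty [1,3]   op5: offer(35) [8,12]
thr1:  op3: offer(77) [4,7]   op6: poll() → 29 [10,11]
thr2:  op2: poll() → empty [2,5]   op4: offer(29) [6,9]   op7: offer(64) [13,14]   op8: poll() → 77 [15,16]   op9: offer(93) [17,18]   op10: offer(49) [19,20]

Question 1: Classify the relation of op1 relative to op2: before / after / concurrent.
concurrent

op1 spans [1,3], op2 spans [2,5]
the intervals overlap in both directions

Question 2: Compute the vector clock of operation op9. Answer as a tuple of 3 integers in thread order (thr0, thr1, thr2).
(0, 1, 5)

op2, invoked 2, has no incoming edges; only thr2's bump applies → (0, 0, 1)
op3, invoked 4, has no incoming edges; only thr1's bump applies → (0, 1, 0)
op1, invoked 1, has no incoming edges; only thr0's bump applies → (1, 0, 0)
invoked at 6, op4 merges VC(op2)=(0, 0, 1) and bumps thr2's slot → (0, 0, 2)
invoked at 8, op5 merges VC(op1)=(1, 0, 0) and bumps thr0's slot → (2, 0, 0)
invoked at 13, op7 merges VC(op4)=(0, 0, 2) and bumps thr2's slot → (0, 0, 3)
invoked at 10, op6 merges VC(op3)=(0, 1, 0), VC(op4)=(0, 0, 2) and bumps thr1's slot → (0, 2, 2)
invoked at 15, op8 merges VC(op3)=(0, 1, 0), VC(op7)=(0, 0, 3) and bumps thr2's slot → (0, 1, 4)
invoked at 17, op9 merges VC(op8)=(0, 1, 4) and bumps thr2's slot → (0, 1, 5)
invoked at 19, op10 merges VC(op9)=(0, 1, 5) and bumps thr2's slot → (0, 1, 6)
target: VC(op9) = (0, 1, 5)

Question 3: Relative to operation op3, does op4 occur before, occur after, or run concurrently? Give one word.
concurrent

op4 spans [6,9], op3 spans [4,7]
the intervals overlap in both directions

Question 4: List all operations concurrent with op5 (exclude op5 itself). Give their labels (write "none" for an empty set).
op4, op6

overlap test against op5 [8,12]: concurrent iff the interval meets 8..12
op1 [1,3]: before
op2 [2,5]: before
op3 [4,7]: before
op4 [6,9]: concurrent
op6 [10,11]: concurrent
op7 [13,14]: after
op8 [15,16]: after
op9 [17,18]: after
op10 [19,20]: after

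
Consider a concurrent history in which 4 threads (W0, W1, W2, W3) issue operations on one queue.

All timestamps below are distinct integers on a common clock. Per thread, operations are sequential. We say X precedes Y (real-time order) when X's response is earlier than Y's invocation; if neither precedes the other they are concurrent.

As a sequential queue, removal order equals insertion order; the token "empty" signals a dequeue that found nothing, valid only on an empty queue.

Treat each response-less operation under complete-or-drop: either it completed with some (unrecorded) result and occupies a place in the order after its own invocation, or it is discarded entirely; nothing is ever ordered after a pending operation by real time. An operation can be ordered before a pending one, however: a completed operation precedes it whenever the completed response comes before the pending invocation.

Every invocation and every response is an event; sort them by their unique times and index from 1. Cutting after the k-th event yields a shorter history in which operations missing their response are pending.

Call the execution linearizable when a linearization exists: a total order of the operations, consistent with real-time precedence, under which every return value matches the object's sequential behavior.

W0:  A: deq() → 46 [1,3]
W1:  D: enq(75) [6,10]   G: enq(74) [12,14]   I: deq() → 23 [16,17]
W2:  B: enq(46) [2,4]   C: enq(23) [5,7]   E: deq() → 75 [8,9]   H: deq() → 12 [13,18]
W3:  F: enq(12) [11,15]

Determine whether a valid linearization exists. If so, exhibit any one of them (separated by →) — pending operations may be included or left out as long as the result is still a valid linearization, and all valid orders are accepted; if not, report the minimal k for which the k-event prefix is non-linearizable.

linearizable — witness: B → A → D → C → E → F → G → I → H

1. B enq(46), leaving queue <46>
2. A deq() → 46, leaving queue <>
3. D enq(75), leaving queue <75>
4. C enq(23), leaving queue <75,23>
5. E deq() → 75, leaving queue <23>
6. F enq(12), leaving queue <23,12>
7. G enq(74), leaving queue <23,12,74>
8. I deq() → 23, leaving queue <12,74>
9. H deq() → 12, leaving queue <74>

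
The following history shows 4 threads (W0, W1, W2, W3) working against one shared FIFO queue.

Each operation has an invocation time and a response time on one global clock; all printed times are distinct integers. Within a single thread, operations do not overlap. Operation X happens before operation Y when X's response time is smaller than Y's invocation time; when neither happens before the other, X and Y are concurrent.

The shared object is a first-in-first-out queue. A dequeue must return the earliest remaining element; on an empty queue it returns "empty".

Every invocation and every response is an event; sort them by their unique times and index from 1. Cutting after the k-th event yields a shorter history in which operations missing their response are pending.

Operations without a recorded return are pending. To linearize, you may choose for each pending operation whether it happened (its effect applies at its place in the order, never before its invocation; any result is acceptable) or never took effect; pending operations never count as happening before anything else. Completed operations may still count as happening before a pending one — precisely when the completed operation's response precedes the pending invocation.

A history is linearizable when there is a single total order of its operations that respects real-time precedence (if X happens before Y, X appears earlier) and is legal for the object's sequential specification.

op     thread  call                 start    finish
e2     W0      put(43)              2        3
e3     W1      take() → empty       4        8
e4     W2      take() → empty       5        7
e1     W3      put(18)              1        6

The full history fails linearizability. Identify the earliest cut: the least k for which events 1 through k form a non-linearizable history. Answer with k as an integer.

8

a valid linearization of events 1..7 exists, for instance e2, e3, e4, e1:
step 1: e2 put(43) — queue <43>
step 2: e3 take() (pending, included) — queue <>
step 3: e4 take() → empty — queue <>
step 4: e1 put(18) — queue <18>
with event 8 included (e3 responding at time 8), all real-time-consistent orders fail
sample order e1, e2, e3, e4 stalls at step 3 — e3 take() → empty has no legal effect
sample order e1, e2, e4, e3 stalls at step 3 — e4 take() → empty has no legal effect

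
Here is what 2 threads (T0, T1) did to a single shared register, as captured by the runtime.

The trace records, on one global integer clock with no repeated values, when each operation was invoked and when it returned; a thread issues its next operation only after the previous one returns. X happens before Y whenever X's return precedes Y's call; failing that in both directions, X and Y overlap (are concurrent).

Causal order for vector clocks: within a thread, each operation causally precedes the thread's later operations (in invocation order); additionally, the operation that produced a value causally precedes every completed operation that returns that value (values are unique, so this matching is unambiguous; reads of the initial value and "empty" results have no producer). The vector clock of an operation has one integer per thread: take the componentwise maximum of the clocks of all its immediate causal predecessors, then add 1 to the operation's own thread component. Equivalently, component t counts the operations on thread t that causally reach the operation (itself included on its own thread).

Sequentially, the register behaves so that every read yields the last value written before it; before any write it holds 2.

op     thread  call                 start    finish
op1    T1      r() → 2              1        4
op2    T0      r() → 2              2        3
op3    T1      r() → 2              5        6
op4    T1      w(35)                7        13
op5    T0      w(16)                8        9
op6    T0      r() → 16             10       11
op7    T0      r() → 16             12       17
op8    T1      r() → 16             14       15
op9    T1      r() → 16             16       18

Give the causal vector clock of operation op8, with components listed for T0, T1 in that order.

op1, invoked 1, has no incoming edges; only T1's bump applies → (0, 1)
op2, invoked 2, has no incoming edges; only T0's bump applies → (1, 0)
invoked at 5, op3 merges VC(op1)=(0, 1) and bumps T1's slot → (0, 2)
invoked at 8, op5 merges VC(op2)=(1, 0) and bumps T0's slot → (2, 0)
invoked at 7, op4 merges VC(op3)=(0, 2) and bumps T1's slot → (0, 3)
invoked at 10, op6 merges VC(op5)=(2, 0) and bumps T0's slot → (3, 0)
invoked at 12, op7 merges VC(op5)=(2, 0), VC(op6)=(3, 0) and bumps T0's slot → (4, 0)
invoked at 14, op8 merges VC(op4)=(0, 3), VC(op5)=(2, 0) and bumps T1's slot → (2, 4)
invoked at 16, op9 merges VC(op5)=(2, 0), VC(op8)=(2, 4) and bumps T1's slot → (2, 5)
target: VC(op8) = (2, 4)

(2, 4)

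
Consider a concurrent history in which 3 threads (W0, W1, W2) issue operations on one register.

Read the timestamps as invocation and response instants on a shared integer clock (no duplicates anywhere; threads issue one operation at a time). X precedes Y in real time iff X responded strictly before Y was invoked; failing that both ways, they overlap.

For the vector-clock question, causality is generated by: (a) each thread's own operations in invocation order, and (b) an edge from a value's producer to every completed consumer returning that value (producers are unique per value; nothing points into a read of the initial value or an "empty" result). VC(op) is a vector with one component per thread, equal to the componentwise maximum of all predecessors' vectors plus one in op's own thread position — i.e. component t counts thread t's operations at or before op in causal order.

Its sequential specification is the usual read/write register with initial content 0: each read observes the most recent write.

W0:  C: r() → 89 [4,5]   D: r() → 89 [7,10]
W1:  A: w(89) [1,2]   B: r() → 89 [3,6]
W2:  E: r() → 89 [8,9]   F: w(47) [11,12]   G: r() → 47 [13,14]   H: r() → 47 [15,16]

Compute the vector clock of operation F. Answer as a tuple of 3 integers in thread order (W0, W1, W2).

A, invoked 1, has no incoming edges; only W1's bump applies → (0, 1, 0)
from VC(A)=(0, 1, 0), E (invoked 8) maxes components and bumps W2 → (0, 1, 1)
from VC(A)=(0, 1, 0), B (invoked 3) maxes components and bumps W1 → (0, 2, 0)
from VC(A)=(0, 1, 0), C (invoked 4) maxes components and bumps W0 → (1, 1, 0)
from VC(E)=(0, 1, 1), F (invoked 11) maxes components and bumps W2 → (0, 1, 2)
from VC(A)=(0, 1, 0), VC(C)=(1, 1, 0), D (invoked 7) maxes components and bumps W0 → (2, 1, 0)
from VC(F)=(0, 1, 2), G (invoked 13) maxes components and bumps W2 → (0, 1, 3)
from VC(F)=(0, 1, 2), VC(G)=(0, 1, 3), H (invoked 15) maxes components and bumps W2 → (0, 1, 4)
target: VC(F) = (0, 1, 2)

(0, 1, 2)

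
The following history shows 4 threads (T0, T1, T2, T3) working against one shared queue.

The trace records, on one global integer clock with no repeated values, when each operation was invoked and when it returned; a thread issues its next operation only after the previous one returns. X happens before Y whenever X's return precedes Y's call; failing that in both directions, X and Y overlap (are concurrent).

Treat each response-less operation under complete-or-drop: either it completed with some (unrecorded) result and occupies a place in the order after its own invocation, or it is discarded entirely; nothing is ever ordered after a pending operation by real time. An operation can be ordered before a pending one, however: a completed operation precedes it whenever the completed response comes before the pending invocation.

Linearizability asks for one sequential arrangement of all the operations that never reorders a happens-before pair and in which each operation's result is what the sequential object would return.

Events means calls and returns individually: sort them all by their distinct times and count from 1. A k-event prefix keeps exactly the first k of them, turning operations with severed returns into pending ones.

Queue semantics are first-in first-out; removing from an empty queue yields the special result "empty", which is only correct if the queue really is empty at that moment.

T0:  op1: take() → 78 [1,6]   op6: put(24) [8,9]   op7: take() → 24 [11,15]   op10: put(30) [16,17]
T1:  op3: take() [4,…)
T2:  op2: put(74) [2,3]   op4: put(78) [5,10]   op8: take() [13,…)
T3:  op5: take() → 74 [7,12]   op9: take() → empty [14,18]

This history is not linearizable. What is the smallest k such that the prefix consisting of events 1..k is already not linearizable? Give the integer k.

events 1..11 are linearizable, e.g. via op2, op3, op4, op1, op5, op6:
1. op2 put(74), leaving queue <74>
2. op3 take() (pending, included), leaving queue <>
3. op4 put(78), leaving queue <78>
4. op1 take() → 78, leaving queue <>
5. op5 take() (pending, included), leaving queue <>
6. op6 put(24), leaving queue <24>
once event 12 joins (op5's response, time 12), exhaustive search finds no witness
no escape via the 2 pending operations (op3, op7): every completion choice fails
for example op1, op2, op4, op5, op6 (pending dropped) fails at step 1: op1 take() → 78 is not legal there
for example op1, op2, op4, op6, op5 (pending dropped) fails at step 1: op1 take() → 78 is not legal there

12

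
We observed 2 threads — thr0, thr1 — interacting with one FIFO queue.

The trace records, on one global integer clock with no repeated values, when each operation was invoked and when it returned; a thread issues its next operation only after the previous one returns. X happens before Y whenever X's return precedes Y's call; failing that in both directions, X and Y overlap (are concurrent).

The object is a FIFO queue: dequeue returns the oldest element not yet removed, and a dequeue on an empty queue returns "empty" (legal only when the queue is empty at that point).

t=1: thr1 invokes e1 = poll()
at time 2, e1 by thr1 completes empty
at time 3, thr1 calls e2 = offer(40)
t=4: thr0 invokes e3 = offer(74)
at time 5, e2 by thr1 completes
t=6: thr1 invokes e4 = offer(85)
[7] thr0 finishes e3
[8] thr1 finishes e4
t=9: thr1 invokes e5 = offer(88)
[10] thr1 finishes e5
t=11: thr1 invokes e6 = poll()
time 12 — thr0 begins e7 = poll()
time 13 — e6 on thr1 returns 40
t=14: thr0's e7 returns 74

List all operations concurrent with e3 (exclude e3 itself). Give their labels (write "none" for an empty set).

concurrent with e3 ([4,7]): every op whose interval crosses 4..7
e1 [1,2]: before
e2 [3,5]: concurrent
e4 [6,8]: concurrent
e5 [9,10]: after
e6 [11,13]: after
e7 [12,14]: after

e2, e4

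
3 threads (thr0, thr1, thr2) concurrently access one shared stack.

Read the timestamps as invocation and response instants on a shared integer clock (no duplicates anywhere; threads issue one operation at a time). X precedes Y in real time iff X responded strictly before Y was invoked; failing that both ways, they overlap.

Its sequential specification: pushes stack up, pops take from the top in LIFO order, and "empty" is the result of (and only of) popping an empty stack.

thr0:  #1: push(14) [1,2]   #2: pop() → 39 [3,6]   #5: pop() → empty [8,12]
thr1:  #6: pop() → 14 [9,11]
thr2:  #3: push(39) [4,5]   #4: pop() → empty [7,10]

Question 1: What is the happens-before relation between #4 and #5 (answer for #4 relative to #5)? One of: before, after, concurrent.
concurrent

#4 spans [7,10], #5 spans [8,12]
the intervals overlap in both directions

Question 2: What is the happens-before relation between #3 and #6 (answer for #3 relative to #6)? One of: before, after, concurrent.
before

#3 spans [4,5], #6 spans [9,11]
resp(#3)=5 < inv(#6)=9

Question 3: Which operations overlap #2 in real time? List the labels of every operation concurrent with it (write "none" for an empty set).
#3

concurrent with #2 ([3,6]): every op whose interval crosses 3..6
#1 [1,2]: before
#3 [4,5]: concurrent
#4 [7,10]: after
#5 [8,12]: after
#6 [9,11]: after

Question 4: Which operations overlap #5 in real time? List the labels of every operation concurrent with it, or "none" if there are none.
#4, #6

#5 runs from 8 to 12; window-overlapping ops are concurrent
#1 [1,2]: before
#2 [3,6]: before
#3 [4,5]: before
#4 [7,10]: concurrent
#6 [9,11]: concurrent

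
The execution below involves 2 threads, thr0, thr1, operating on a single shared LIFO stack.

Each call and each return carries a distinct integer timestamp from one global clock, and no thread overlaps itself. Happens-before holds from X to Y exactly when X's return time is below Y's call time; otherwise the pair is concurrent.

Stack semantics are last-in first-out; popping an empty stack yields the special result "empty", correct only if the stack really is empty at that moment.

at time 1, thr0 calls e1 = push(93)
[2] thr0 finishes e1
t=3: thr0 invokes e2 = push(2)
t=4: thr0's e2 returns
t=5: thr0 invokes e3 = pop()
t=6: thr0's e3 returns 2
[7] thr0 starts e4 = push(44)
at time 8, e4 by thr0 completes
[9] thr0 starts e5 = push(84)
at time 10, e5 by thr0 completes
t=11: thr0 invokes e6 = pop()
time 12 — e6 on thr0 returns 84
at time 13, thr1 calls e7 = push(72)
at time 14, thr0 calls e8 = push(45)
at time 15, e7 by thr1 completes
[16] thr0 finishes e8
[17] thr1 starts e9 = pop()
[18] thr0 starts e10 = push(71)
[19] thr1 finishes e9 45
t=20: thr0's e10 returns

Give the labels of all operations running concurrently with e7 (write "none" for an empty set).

concurrent with e7 ([13,15]): every op whose interval crosses 13..15
e1 [1,2]: before
e2 [3,4]: before
e3 [5,6]: before
e4 [7,8]: before
e5 [9,10]: before
e6 [11,12]: before
e8 [14,16]: concurrent
e9 [17,19]: after
e10 [18,20]: after

e8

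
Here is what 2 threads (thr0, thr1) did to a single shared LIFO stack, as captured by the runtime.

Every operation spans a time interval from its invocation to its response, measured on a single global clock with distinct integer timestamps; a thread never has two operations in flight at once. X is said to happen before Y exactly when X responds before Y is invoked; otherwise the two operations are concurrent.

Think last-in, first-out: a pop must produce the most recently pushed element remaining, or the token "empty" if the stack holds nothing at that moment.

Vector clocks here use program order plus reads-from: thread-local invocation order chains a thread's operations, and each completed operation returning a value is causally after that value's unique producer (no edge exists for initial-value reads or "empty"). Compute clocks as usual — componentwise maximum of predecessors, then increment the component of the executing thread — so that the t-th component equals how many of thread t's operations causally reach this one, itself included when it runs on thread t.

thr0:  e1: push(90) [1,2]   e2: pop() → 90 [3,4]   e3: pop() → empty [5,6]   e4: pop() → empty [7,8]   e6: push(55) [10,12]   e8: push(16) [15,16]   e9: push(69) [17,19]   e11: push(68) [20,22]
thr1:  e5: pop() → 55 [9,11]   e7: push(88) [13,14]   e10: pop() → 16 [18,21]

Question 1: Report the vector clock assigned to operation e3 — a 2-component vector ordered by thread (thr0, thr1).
(3, 0)

VC(e1, invoked at 1): no causal predecessors; +1 on thr0 → (1, 0)
merge at e2 (invoked 3): VC(e1)=(1, 0), own-thread bump on thr0 → (2, 0)
merge at e3 (invoked 5): VC(e2)=(2, 0), own-thread bump on thr0 → (3, 0)
merge at e4 (invoked 7): VC(e3)=(3, 0), own-thread bump on thr0 → (4, 0)
merge at e6 (invoked 10): VC(e4)=(4, 0), own-thread bump on thr0 → (5, 0)
merge at e5 (invoked 9): VC(e6)=(5, 0), own-thread bump on thr1 → (5, 1)
merge at e8 (invoked 15): VC(e6)=(5, 0), own-thread bump on thr0 → (6, 0)
merge at e7 (invoked 13): VC(e5)=(5, 1), own-thread bump on thr1 → (5, 2)
merge at e9 (invoked 17): VC(e8)=(6, 0), own-thread bump on thr0 → (7, 0)
merge at e11 (invoked 20): VC(e9)=(7, 0), own-thread bump on thr0 → (8, 0)
merge at e10 (invoked 18): VC(e7)=(5, 2), VC(e8)=(6, 0), own-thread bump on thr1 → (6, 3)
target: VC(e3) = (3, 0)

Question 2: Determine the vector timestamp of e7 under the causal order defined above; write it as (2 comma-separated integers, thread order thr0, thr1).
(5, 2)

root op e1, invoked 1: fresh clock plus thr0's own tick → (1, 0)
from VC(e1)=(1, 0), e2 (invoked 3) maxes components and bumps thr0 → (2, 0)
from VC(e2)=(2, 0), e3 (invoked 5) maxes components and bumps thr0 → (3, 0)
from VC(e3)=(3, 0), e4 (invoked 7) maxes components and bumps thr0 → (4, 0)
from VC(e4)=(4, 0), e6 (invoked 10) maxes components and bumps thr0 → (5, 0)
from VC(e6)=(5, 0), e5 (invoked 9) maxes components and bumps thr1 → (5, 1)
from VC(e6)=(5, 0), e8 (invoked 15) maxes components and bumps thr0 → (6, 0)
from VC(e5)=(5, 1), e7 (invoked 13) maxes components and bumps thr1 → (5, 2)
from VC(e8)=(6, 0), e9 (invoked 17) maxes components and bumps thr0 → (7, 0)
from VC(e9)=(7, 0), e11 (invoked 20) maxes components and bumps thr0 → (8, 0)
from VC(e7)=(5, 2), VC(e8)=(6, 0), e10 (invoked 18) maxes components and bumps thr1 → (6, 3)
target: VC(e7) = (5, 2)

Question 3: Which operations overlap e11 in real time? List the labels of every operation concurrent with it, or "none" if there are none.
e10

e11 spans [20,22]; an op avoiding the whole window 20..22 is ordered, any other is concurrent
e1 [1,2]: before
e2 [3,4]: before
e3 [5,6]: before
e4 [7,8]: before
e5 [9,11]: before
e6 [10,12]: before
e7 [13,14]: before
e8 [15,16]: before
e9 [17,19]: before
e10 [18,21]: concurrent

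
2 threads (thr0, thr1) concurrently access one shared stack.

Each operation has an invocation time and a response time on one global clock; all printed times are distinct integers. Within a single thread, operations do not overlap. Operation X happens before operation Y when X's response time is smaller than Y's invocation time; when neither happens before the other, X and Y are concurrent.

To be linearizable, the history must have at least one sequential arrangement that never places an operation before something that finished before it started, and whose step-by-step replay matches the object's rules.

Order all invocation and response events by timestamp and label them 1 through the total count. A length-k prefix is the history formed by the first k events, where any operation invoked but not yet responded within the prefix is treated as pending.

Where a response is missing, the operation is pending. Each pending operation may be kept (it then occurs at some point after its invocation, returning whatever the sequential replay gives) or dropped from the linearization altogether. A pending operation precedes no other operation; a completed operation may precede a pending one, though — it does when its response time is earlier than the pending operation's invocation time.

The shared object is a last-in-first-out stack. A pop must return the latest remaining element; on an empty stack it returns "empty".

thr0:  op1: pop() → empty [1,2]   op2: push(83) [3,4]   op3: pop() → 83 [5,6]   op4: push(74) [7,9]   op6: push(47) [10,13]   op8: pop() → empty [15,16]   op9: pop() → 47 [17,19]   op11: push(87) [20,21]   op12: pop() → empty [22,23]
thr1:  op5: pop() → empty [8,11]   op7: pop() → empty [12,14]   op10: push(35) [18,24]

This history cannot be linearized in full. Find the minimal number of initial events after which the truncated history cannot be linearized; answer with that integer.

14

events 1..13 are linearizable, e.g. via op1, op2, op3, op5, op4, op6:
1. op1 pop() → empty, leaving stack <>
2. op2 push(83), leaving stack <83>
3. op3 pop() → 83, leaving stack <>
4. op5 pop() → empty, leaving stack <>
5. op4 push(74), leaving stack <74>
6. op6 push(47), leaving stack <74,47>
once event 14 joins (op7's response, time 14), exhaustive search finds no witness
for example op1, op2, op3, op4, op5, op6, op7 fails at step 5: op5 pop() → empty is not legal there
for example op1, op2, op3, op4, op5, op7, op6 fails at step 5: op5 pop() → empty is not legal there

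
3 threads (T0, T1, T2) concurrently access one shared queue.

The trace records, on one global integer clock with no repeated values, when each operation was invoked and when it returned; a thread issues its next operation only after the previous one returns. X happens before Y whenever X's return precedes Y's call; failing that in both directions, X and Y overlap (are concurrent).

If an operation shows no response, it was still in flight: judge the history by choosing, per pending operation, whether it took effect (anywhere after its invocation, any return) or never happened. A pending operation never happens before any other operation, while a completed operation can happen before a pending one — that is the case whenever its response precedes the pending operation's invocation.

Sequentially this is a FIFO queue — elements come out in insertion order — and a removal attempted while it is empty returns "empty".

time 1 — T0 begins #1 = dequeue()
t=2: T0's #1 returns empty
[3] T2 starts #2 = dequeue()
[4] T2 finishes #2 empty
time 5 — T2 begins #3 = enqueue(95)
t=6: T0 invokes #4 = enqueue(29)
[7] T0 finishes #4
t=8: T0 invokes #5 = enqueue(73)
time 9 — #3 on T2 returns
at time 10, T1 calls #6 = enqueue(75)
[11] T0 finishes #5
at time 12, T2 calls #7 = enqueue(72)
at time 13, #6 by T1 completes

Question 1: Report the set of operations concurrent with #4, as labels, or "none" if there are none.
#3

overlap test against #4 [6,7]: concurrent iff the interval meets 6..7
#1 [1,2]: before
#2 [3,4]: before
#3 [5,9]: concurrent
#5 [8,11]: after
#6 [10,13]: after
#7 [12,…): after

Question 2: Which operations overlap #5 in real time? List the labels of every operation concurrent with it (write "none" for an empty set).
#3, #6

#5 runs from 8 to 11; window-overlapping ops are concurrent
#1 [1,2]: before
#2 [3,4]: before
#3 [5,9]: concurrent
#4 [6,7]: before
#6 [10,13]: concurrent
#7 [12,…): after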